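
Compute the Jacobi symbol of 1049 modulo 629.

1

Reduce the numerator: 1049 ≡ 420 (mod 629), so (1049/629) = (420/629).
Factor out 2: 420 = 2^2·105. Since 629 ≡ 5 (mod 8), (2/629) = -1, and (2/629)^2 = +1. Now have (105/629).
105 ≡ 1 (mod 4), so quadratic reciprocity gives (105/629) = (629/105). Reduce: 629 ≡ 104 (mod 105). Now have (104/105).
Factor out 2: 104 = 2^3·13. Since 105 ≡ 1 (mod 8), (2/105) = +1, and (2/105)^3 = +1. Now have (13/105).
13 ≡ 1 (mod 4), so quadratic reciprocity gives (13/105) = (105/13). Reduce: 105 ≡ 1 (mod 13). Now have (1/13).
(1/13) = 1. Collecting the sign factors: 1.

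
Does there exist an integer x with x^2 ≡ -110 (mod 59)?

Pull out -1: (-110/59) = (-1/59)·(110/59). Since 59 ≡ 3 (mod 4), (-1/59) = -1. Now have -(110/59).
Reduce the numerator: 110 ≡ 51 (mod 59), so (110/59) = (51/59).
Both 51 ≡ 3 and 59 ≡ 3 (mod 4), so reciprocity gives (51/59) = -(59/51). Reduce: 59 ≡ 8 (mod 51). Now have (8/51).
Factor out 2: 8 = 2^3. Since 51 ≡ 3 (mod 8), (2/51) = -1, and (2/51)^3 = -1. Now have -(1/51).
(1/51) = 1. Collecting the sign factors: -1.
(-110/59) = -1, and 59 is prime, so -110 is not a quadratic residue mod 59.

no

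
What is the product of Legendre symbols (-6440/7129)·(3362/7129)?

By multiplicativity, (-6440·3362/7129) = (-6440/7129)·(3362/7129).
First factor (-6440/7129):
Pull out -1: (-6440/7129) = (-1/7129)·(6440/7129). Since 7129 ≡ 1 (mod 4), (-1/7129) = +1. Now have (6440/7129).
Factor out 2: 6440 = 2^3·805. Since 7129 ≡ 1 (mod 8), (2/7129) = +1, and (2/7129)^3 = +1. Now have (805/7129).
805 ≡ 1 (mod 4), so quadratic reciprocity gives (805/7129) = (7129/805). Reduce: 7129 ≡ 689 (mod 805). Now have (689/805).
689 ≡ 1 (mod 4), so quadratic reciprocity gives (689/805) = (805/689). Reduce: 805 ≡ 116 (mod 689). Now have (116/689).
Factor out 2: 116 = 2^2·29. Since 689 ≡ 1 (mod 8), (2/689) = +1, and (2/689)^2 = +1. Now have (29/689).
29 ≡ 1 (mod 4), so quadratic reciprocity gives (29/689) = (689/29). Reduce: 689 ≡ 22 (mod 29). Now have (22/29).
Factor out 2: 22 = 2·11. Since 29 ≡ 5 (mod 8), (2/29) = -1. Now have -(11/29).
29 ≡ 1 (mod 4), so quadratic reciprocity gives (11/29) = (29/11). Reduce: 29 ≡ 7 (mod 11). Now have -(7/11).
Both 7 ≡ 3 and 11 ≡ 3 (mod 4), so reciprocity gives (7/11) = -(11/7). Reduce: 11 ≡ 4 (mod 7). Now have (4/7).
Factor out 2: 4 = 2^2. Since 7 ≡ 7 (mod 8), (2/7) = +1, and (2/7)^2 = +1. Now have (1/7).
(1/7) = 1. Collecting the sign factors: 1.
Second factor (3362/7129):
Factor out 2: 3362 = 2·1681. Since 7129 ≡ 1 (mod 8), (2/7129) = +1. Now have (1681/7129).
1681 ≡ 1 (mod 4), so quadratic reciprocity gives (1681/7129) = (7129/1681). Reduce: 7129 ≡ 405 (mod 1681). Now have (405/1681).
405 ≡ 1 (mod 4), so quadratic reciprocity gives (405/1681) = (1681/405). Reduce: 1681 ≡ 61 (mod 405). Now have (61/405).
61 ≡ 1 (mod 4), so quadratic reciprocity gives (61/405) = (405/61). Reduce: 405 ≡ 39 (mod 61). Now have (39/61).
61 ≡ 1 (mod 4), so quadratic reciprocity gives (39/61) = (61/39). Reduce: 61 ≡ 22 (mod 39). Now have (22/39).
Factor out 2: 22 = 2·11. Since 39 ≡ 7 (mod 8), (2/39) = +1. Now have (11/39).
Both 11 ≡ 3 and 39 ≡ 3 (mod 4), so reciprocity gives (11/39) = -(39/11). Reduce: 39 ≡ 6 (mod 11). Now have -(6/11).
Factor out 2: 6 = 2·3. Since 11 ≡ 3 (mod 8), (2/11) = -1. Now have (3/11).
Both 3 ≡ 3 and 11 ≡ 3 (mod 4), so reciprocity gives (3/11) = -(11/3). Reduce: 11 ≡ 2 (mod 3). Now have -(2/3).
Factor out 2: 2 = 2. Since 3 ≡ 3 (mod 8), (2/3) = -1. Now have (1/3).
(1/3) = 1. Collecting the sign factors: 1.
Product: (1)·(1) = 1.

1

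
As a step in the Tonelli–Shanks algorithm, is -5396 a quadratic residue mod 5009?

(-5396/5009)
  = (4622/5009)    [-5396 ≡ 4622 mod 5009]
  = (2311/5009)    [5009 ≡ 1 mod 8 ⇒ (2/5009) = +1]
  = (5009/2311)    [QR: 5009 ≡ 1 mod 4, sign kept]
  = (387/2311)    [5009 ≡ 387 mod 2311]
  = -(2311/387)    [QR: both ≡ 3 mod 4, sign flips]
  = -(376/387)    [2311 ≡ 376 mod 387]
  = (47/387)    [387 ≡ 3 mod 8 ⇒ (2/387)^3 = -1]
  = -(387/47)    [QR: both ≡ 3 mod 4, sign flips]
  = -(11/47)    [387 ≡ 11 mod 47]
  = (47/11)    [QR: both ≡ 3 mod 4, sign flips]
  = (3/11)    [47 ≡ 3 mod 11]
  = -(11/3)    [QR: both ≡ 3 mod 4, sign flips]
  = -(2/3)    [11 ≡ 2 mod 3]
  = (1/3)    [3 ≡ 3 mod 8 ⇒ (2/3) = -1]
  = 1    [(1/3) = 1]
The Legendre symbol is 1, so x^2 ≡ -5396 (mod 5009) has solution.

yes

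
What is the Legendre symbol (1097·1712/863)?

By multiplicativity, (1097·1712/863) = (1097/863)·(1712/863).
First factor (1097/863):
(1097/863)
  = (234/863)    [1097 ≡ 234 mod 863]
  = (117/863)    [863 ≡ 7 mod 8 ⇒ (2/863) = +1]
  = (863/117)    [QR: 117 ≡ 1 mod 4, sign kept]
  = (44/117)    [863 ≡ 44 mod 117]
  = (11/117)    [117 ≡ 5 mod 8 ⇒ (2/117)^2 = +1]
  = (117/11)    [QR: 117 ≡ 1 mod 4, sign kept]
  = (7/11)    [117 ≡ 7 mod 11]
  = -(11/7)    [QR: both ≡ 3 mod 4, sign flips]
  = -(4/7)    [11 ≡ 4 mod 7]
  = -(1/7)    [7 ≡ 7 mod 8 ⇒ (2/7)^2 = +1]
  = -1    [(1/7) = 1]
Second factor (1712/863):
(1712/863)
  = (849/863)    [1712 ≡ 849 mod 863]
  = (863/849)    [QR: 849 ≡ 1 mod 4, sign kept]
  = (14/849)    [863 ≡ 14 mod 849]
  = (7/849)    [849 ≡ 1 mod 8 ⇒ (2/849) = +1]
  = (849/7)    [QR: 849 ≡ 1 mod 4, sign kept]
  = (2/7)    [849 ≡ 2 mod 7]
  = (1/7)    [7 ≡ 7 mod 8 ⇒ (2/7) = +1]
  = 1    [(1/7) = 1]
Product: (-1)·(1) = -1.

-1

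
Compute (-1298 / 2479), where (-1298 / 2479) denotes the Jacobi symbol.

Pull out -1: (-1298 / 2479) = (-1 / 2479)·(1298 / 2479). Since 2479 ≡ 3 (mod 4), (-1 / 2479) = -1. Now have -(1298 / 2479).
Factor out 2: 1298 = 2·649. Since 2479 ≡ 7 (mod 8), (2 / 2479) = +1. Now have -(649 / 2479).
649 ≡ 1 (mod 4), so quadratic reciprocity gives (649 / 2479) = (2479 / 649). Reduce: 2479 ≡ 532 (mod 649). Now have -(532 / 649).
Factor out 2: 532 = 2^2·133. Since 649 ≡ 1 (mod 8), (2 / 649) = +1, and (2 / 649)^2 = +1. Now have -(133 / 649).
133 ≡ 1 (mod 4), so quadratic reciprocity gives (133 / 649) = (649 / 133). Reduce: 649 ≡ 117 (mod 133). Now have -(117 / 133).
117 ≡ 1 (mod 4), so quadratic reciprocity gives (117 / 133) = (133 / 117). Reduce: 133 ≡ 16 (mod 117). Now have -(16 / 117).
Factor out 2: 16 = 2^4. Since 117 ≡ 5 (mod 8), (2 / 117) = -1, and (2 / 117)^4 = +1. Now have -(1 / 117).
(1 / 117) = 1. Collecting the sign factors: -1.

-1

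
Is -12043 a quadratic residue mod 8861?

no

(-12043|8861)
  = (5679|8861)    [-12043 ≡ 5679 mod 8861]
  = (8861|5679)    [QR: 8861 ≡ 1 mod 4, sign kept]
  = (3182|5679)    [8861 ≡ 3182 mod 5679]
  = (1591|5679)    [5679 ≡ 7 mod 8 ⇒ (2|5679) = +1]
  = -(5679|1591)    [QR: both ≡ 3 mod 4, sign flips]
  = -(906|1591)    [5679 ≡ 906 mod 1591]
  = -(453|1591)    [1591 ≡ 7 mod 8 ⇒ (2|1591) = +1]
  = -(1591|453)    [QR: 453 ≡ 1 mod 4, sign kept]
  = -(232|453)    [1591 ≡ 232 mod 453]
  = (29|453)    [453 ≡ 5 mod 8 ⇒ (2|453)^3 = -1]
  = (453|29)    [QR: 29 ≡ 1 mod 4, sign kept]
  = (18|29)    [453 ≡ 18 mod 29]
  = -(9|29)    [29 ≡ 5 mod 8 ⇒ (2|29) = -1]
  = -(29|9)    [QR: 9 ≡ 1 mod 4, sign kept]
  = -(2|9)    [29 ≡ 2 mod 9]
  = -(1|9)    [9 ≡ 1 mod 8 ⇒ (2|9) = +1]
  = -1    [(1|9) = 1]
(-12043|8861) = -1, and 8861 is prime, so -12043 is not a quadratic residue mod 8861.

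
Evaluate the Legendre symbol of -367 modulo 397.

1

Pull out -1: (-367/397) = (-1/397)·(367/397). Since 397 ≡ 1 (mod 4), (-1/397) = +1. Now have (367/397).
397 ≡ 1 (mod 4), so quadratic reciprocity gives (367/397) = (397/367). Reduce: 397 ≡ 30 (mod 367). Now have (30/367).
Factor out 2: 30 = 2·15. Since 367 ≡ 7 (mod 8), (2/367) = +1. Now have (15/367).
Both 15 ≡ 3 and 367 ≡ 3 (mod 4), so reciprocity gives (15/367) = -(367/15). Reduce: 367 ≡ 7 (mod 15). Now have -(7/15).
Both 7 ≡ 3 and 15 ≡ 3 (mod 4), so reciprocity gives (7/15) = -(15/7). Reduce: 15 ≡ 1 (mod 7). Now have (1/7).
(1/7) = 1. Collecting the sign factors: 1.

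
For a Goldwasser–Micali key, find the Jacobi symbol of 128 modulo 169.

1

Factor out 2: 128 = 2^7. Since 169 ≡ 1 (mod 8), (2/169) = +1, and (2/169)^7 = +1. Now have (1/169).
(1/169) = 1. Collecting the sign factors: 1.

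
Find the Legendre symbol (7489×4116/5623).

By multiplicativity, (7489·4116/5623) = (7489/5623)·(4116/5623).
First factor (7489/5623):
(7489/5623)
  = (1866/5623)    [7489 ≡ 1866 mod 5623]
  = (933/5623)    [5623 ≡ 7 mod 8 ⇒ (2/5623) = +1]
  = (5623/933)    [QR: 933 ≡ 1 mod 4, sign kept]
  = (25/933)    [5623 ≡ 25 mod 933]
  = (933/25)    [QR: 25 ≡ 1 mod 4, sign kept]
  = (8/25)    [933 ≡ 8 mod 25]
  = (1/25)    [25 ≡ 1 mod 8 ⇒ (2/25)^3 = +1]
  = 1    [(1/25) = 1]
Second factor (4116/5623):
(4116/5623)
  = (1029/5623)    [5623 ≡ 7 mod 8 ⇒ (2/5623)^2 = +1]
  = (5623/1029)    [QR: 1029 ≡ 1 mod 4, sign kept]
  = (478/1029)    [5623 ≡ 478 mod 1029]
  = -(239/1029)    [1029 ≡ 5 mod 8 ⇒ (2/1029) = -1]
  = -(1029/239)    [QR: 1029 ≡ 1 mod 4, sign kept]
  = -(73/239)    [1029 ≡ 73 mod 239]
  = -(239/73)    [QR: 73 ≡ 1 mod 4, sign kept]
  = -(20/73)    [239 ≡ 20 mod 73]
  = -(5/73)    [73 ≡ 1 mod 8 ⇒ (2/73)^2 = +1]
  = -(73/5)    [QR: 5 ≡ 1 mod 4, sign kept]
  = -(3/5)    [73 ≡ 3 mod 5]
  = -(5/3)    [QR: 5 ≡ 1 mod 4, sign kept]
  = -(2/3)    [5 ≡ 2 mod 3]
  = (1/3)    [3 ≡ 3 mod 8 ⇒ (2/3) = -1]
  = 1    [(1/3) = 1]
Product: (1)·(1) = 1.

1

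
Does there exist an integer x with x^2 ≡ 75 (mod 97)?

97 ≡ 1 (mod 4), so quadratic reciprocity gives (75|97) = (97|75). Reduce: 97 ≡ 22 (mod 75). Now have (22|75).
Factor out 2: 22 = 2·11. Since 75 ≡ 3 (mod 8), (2|75) = -1. Now have -(11|75).
Both 11 ≡ 3 and 75 ≡ 3 (mod 4), so reciprocity gives (11|75) = -(75|11). Reduce: 75 ≡ 9 (mod 11). Now have (9|11).
9 ≡ 1 (mod 4), so quadratic reciprocity gives (9|11) = (11|9). Reduce: 11 ≡ 2 (mod 9). Now have (2|9).
Factor out 2: 2 = 2. Since 9 ≡ 1 (mod 8), (2|9) = +1. Now have (1|9).
(1|9) = 1. Collecting the sign factors: 1.
The Legendre symbol is 1, so x^2 ≡ 75 (mod 97) has solution.

yes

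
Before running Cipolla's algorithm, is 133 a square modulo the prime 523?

yes

133 ≡ 1 (mod 4), so quadratic reciprocity gives (133|523) = (523|133). Reduce: 523 ≡ 124 (mod 133). Now have (124|133).
Factor out 2: 124 = 2^2·31. Since 133 ≡ 5 (mod 8), (2|133) = -1, and (2|133)^2 = +1. Now have (31|133).
133 ≡ 1 (mod 4), so quadratic reciprocity gives (31|133) = (133|31). Reduce: 133 ≡ 9 (mod 31). Now have (9|31).
9 ≡ 1 (mod 4), so quadratic reciprocity gives (9|31) = (31|9). Reduce: 31 ≡ 4 (mod 9). Now have (4|9).
Factor out 2: 4 = 2^2. Since 9 ≡ 1 (mod 8), (2|9) = +1, and (2|9)^2 = +1. Now have (1|9).
(1|9) = 1. Collecting the sign factors: 1.
(133|523) = 1, and 523 is prime, so 133 is a quadratic residue mod 523.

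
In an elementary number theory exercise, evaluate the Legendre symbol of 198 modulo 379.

1

(198|379)
  = -(99|379)    [379 ≡ 3 mod 8 ⇒ (2|379) = -1]
  = (379|99)    [QR: both ≡ 3 mod 4, sign flips]
  = (82|99)    [379 ≡ 82 mod 99]
  = -(41|99)    [99 ≡ 3 mod 8 ⇒ (2|99) = -1]
  = -(99|41)    [QR: 41 ≡ 1 mod 4, sign kept]
  = -(17|41)    [99 ≡ 17 mod 41]
  = -(41|17)    [QR: 17 ≡ 1 mod 4, sign kept]
  = -(7|17)    [41 ≡ 7 mod 17]
  = -(17|7)    [QR: 17 ≡ 1 mod 4, sign kept]
  = -(3|7)    [17 ≡ 3 mod 7]
  = (7|3)    [QR: both ≡ 3 mod 4, sign flips]
  = (1|3)    [7 ≡ 1 mod 3]
  = 1    [(1|3) = 1]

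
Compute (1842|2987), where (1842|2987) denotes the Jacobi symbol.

-1

(1842|2987)
  = -(921|2987)    [2987 ≡ 3 mod 8 ⇒ (2|2987) = -1]
  = -(2987|921)    [QR: 921 ≡ 1 mod 4, sign kept]
  = -(224|921)    [2987 ≡ 224 mod 921]
  = -(7|921)    [921 ≡ 1 mod 8 ⇒ (2|921)^5 = +1]
  = -(921|7)    [QR: 921 ≡ 1 mod 4, sign kept]
  = -(4|7)    [921 ≡ 4 mod 7]
  = -(1|7)    [7 ≡ 7 mod 8 ⇒ (2|7)^2 = +1]
  = -1    [(1|7) = 1]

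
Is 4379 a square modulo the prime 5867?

yes

(4379/5867)
  = -(5867/4379)    [QR: both ≡ 3 mod 4, sign flips]
  = -(1488/4379)    [5867 ≡ 1488 mod 4379]
  = -(93/4379)    [4379 ≡ 3 mod 8 ⇒ (2/4379)^4 = +1]
  = -(4379/93)    [QR: 93 ≡ 1 mod 4, sign kept]
  = -(8/93)    [4379 ≡ 8 mod 93]
  = (1/93)    [93 ≡ 5 mod 8 ⇒ (2/93)^3 = -1]
  = 1    [(1/93) = 1]
(4379/5867) = 1, and 5867 is prime, so 4379 is a quadratic residue mod 5867.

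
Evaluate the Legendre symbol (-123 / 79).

-1

(-123 / 79)
  = -(123 / 79)    [79 ≡ 3 mod 4 ⇒ (-1 / 79) = -1]
  = -(44 / 79)    [123 ≡ 44 mod 79]
  = -(11 / 79)    [79 ≡ 7 mod 8 ⇒ (2 / 79)^2 = +1]
  = (79 / 11)    [QR: both ≡ 3 mod 4, sign flips]
  = (2 / 11)    [79 ≡ 2 mod 11]
  = -(1 / 11)    [11 ≡ 3 mod 8 ⇒ (2 / 11) = -1]
  = -1    [(1 / 11) = 1]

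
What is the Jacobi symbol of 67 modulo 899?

Both 67 ≡ 3 and 899 ≡ 3 (mod 4), so reciprocity gives (67/899) = -(899/67). Reduce: 899 ≡ 28 (mod 67). Now have -(28/67).
Factor out 2: 28 = 2^2·7. Since 67 ≡ 3 (mod 8), (2/67) = -1, and (2/67)^2 = +1. Now have -(7/67).
Both 7 ≡ 3 and 67 ≡ 3 (mod 4), so reciprocity gives (7/67) = -(67/7). Reduce: 67 ≡ 4 (mod 7). Now have (4/7).
Factor out 2: 4 = 2^2. Since 7 ≡ 7 (mod 8), (2/7) = +1, and (2/7)^2 = +1. Now have (1/7).
(1/7) = 1. Collecting the sign factors: 1.

1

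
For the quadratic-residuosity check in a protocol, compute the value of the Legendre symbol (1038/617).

Reduce the numerator: 1038 ≡ 421 (mod 617), so (1038/617) = (421/617).
421 ≡ 1 (mod 4), so quadratic reciprocity gives (421/617) = (617/421). Reduce: 617 ≡ 196 (mod 421). Now have (196/421).
Factor out 2: 196 = 2^2·49. Since 421 ≡ 5 (mod 8), (2/421) = -1, and (2/421)^2 = +1. Now have (49/421).
49 ≡ 1 (mod 4), so quadratic reciprocity gives (49/421) = (421/49). Reduce: 421 ≡ 29 (mod 49). Now have (29/49).
29 ≡ 1 (mod 4), so quadratic reciprocity gives (29/49) = (49/29). Reduce: 49 ≡ 20 (mod 29). Now have (20/29).
Factor out 2: 20 = 2^2·5. Since 29 ≡ 5 (mod 8), (2/29) = -1, and (2/29)^2 = +1. Now have (5/29).
5 ≡ 1 (mod 4), so quadratic reciprocity gives (5/29) = (29/5). Reduce: 29 ≡ 4 (mod 5). Now have (4/5).
Factor out 2: 4 = 2^2. Since 5 ≡ 5 (mod 8), (2/5) = -1, and (2/5)^2 = +1. Now have (1/5).
(1/5) = 1. Collecting the sign factors: 1.

1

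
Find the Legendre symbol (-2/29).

(-2/29)
  = (27/29)    [-2 ≡ 27 mod 29]
  = (29/27)    [QR: 29 ≡ 1 mod 4, sign kept]
  = (2/27)    [29 ≡ 2 mod 27]
  = -(1/27)    [27 ≡ 3 mod 8 ⇒ (2/27) = -1]
  = -1    [(1/27) = 1]

-1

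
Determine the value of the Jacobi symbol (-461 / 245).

1

(-461 / 245)
  = (461 / 245)    [245 ≡ 1 mod 4 ⇒ (-1 / 245) = +1]
  = (216 / 245)    [461 ≡ 216 mod 245]
  = -(27 / 245)    [245 ≡ 5 mod 8 ⇒ (2 / 245)^3 = -1]
  = -(245 / 27)    [QR: 245 ≡ 1 mod 4, sign kept]
  = -(2 / 27)    [245 ≡ 2 mod 27]
  = (1 / 27)    [27 ≡ 3 mod 8 ⇒ (2 / 27) = -1]
  = 1    [(1 / 27) = 1]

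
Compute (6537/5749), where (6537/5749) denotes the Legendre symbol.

Reduce the numerator: 6537 ≡ 788 (mod 5749), so (6537/5749) = (788/5749).
Factor out 2: 788 = 2^2·197. Since 5749 ≡ 5 (mod 8), (2/5749) = -1, and (2/5749)^2 = +1. Now have (197/5749).
197 ≡ 1 (mod 4), so quadratic reciprocity gives (197/5749) = (5749/197). Reduce: 5749 ≡ 36 (mod 197). Now have (36/197).
Factor out 2: 36 = 2^2·9. Since 197 ≡ 5 (mod 8), (2/197) = -1, and (2/197)^2 = +1. Now have (9/197).
9 ≡ 1 (mod 4), so quadratic reciprocity gives (9/197) = (197/9). Reduce: 197 ≡ 8 (mod 9). Now have (8/9).
Factor out 2: 8 = 2^3. Since 9 ≡ 1 (mod 8), (2/9) = +1, and (2/9)^3 = +1. Now have (1/9).
(1/9) = 1. Collecting the sign factors: 1.

1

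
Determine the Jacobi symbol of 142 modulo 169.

1

(142/169)
  = (71/169)    [169 ≡ 1 mod 8 ⇒ (2/169) = +1]
  = (169/71)    [QR: 169 ≡ 1 mod 4, sign kept]
  = (27/71)    [169 ≡ 27 mod 71]
  = -(71/27)    [QR: both ≡ 3 mod 4, sign flips]
  = -(17/27)    [71 ≡ 17 mod 27]
  = -(27/17)    [QR: 17 ≡ 1 mod 4, sign kept]
  = -(10/17)    [27 ≡ 10 mod 17]
  = -(5/17)    [17 ≡ 1 mod 8 ⇒ (2/17) = +1]
  = -(17/5)    [QR: 5 ≡ 1 mod 4, sign kept]
  = -(2/5)    [17 ≡ 2 mod 5]
  = (1/5)    [5 ≡ 5 mod 8 ⇒ (2/5) = -1]
  = 1    [(1/5) = 1]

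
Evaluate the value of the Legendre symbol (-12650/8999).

Reduce the numerator: -12650 ≡ 5348 (mod 8999), so (-12650/8999) = (5348/8999).
Factor out 2: 5348 = 2^2·1337. Since 8999 ≡ 7 (mod 8), (2/8999) = +1, and (2/8999)^2 = +1. Now have (1337/8999).
1337 ≡ 1 (mod 4), so quadratic reciprocity gives (1337/8999) = (8999/1337). Reduce: 8999 ≡ 977 (mod 1337). Now have (977/1337).
977 ≡ 1 (mod 4), so quadratic reciprocity gives (977/1337) = (1337/977). Reduce: 1337 ≡ 360 (mod 977). Now have (360/977).
Factor out 2: 360 = 2^3·45. Since 977 ≡ 1 (mod 8), (2/977) = +1, and (2/977)^3 = +1. Now have (45/977).
45 ≡ 1 (mod 4), so quadratic reciprocity gives (45/977) = (977/45). Reduce: 977 ≡ 32 (mod 45). Now have (32/45).
Factor out 2: 32 = 2^5. Since 45 ≡ 5 (mod 8), (2/45) = -1, and (2/45)^5 = -1. Now have -(1/45).
(1/45) = 1. Collecting the sign factors: -1.

-1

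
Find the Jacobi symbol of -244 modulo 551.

1

(-244/551)
  = -(244/551)    [551 ≡ 3 mod 4 ⇒ (-1/551) = -1]
  = -(61/551)    [551 ≡ 7 mod 8 ⇒ (2/551)^2 = +1]
  = -(551/61)    [QR: 61 ≡ 1 mod 4, sign kept]
  = -(2/61)    [551 ≡ 2 mod 61]
  = (1/61)    [61 ≡ 5 mod 8 ⇒ (2/61) = -1]
  = 1    [(1/61) = 1]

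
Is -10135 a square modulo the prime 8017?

no

Pull out -1: (-10135/8017) = (-1/8017)·(10135/8017). Since 8017 ≡ 1 (mod 4), (-1/8017) = +1. Now have (10135/8017).
Reduce the numerator: 10135 ≡ 2118 (mod 8017), so (10135/8017) = (2118/8017).
Factor out 2: 2118 = 2·1059. Since 8017 ≡ 1 (mod 8), (2/8017) = +1. Now have (1059/8017).
8017 ≡ 1 (mod 4), so quadratic reciprocity gives (1059/8017) = (8017/1059). Reduce: 8017 ≡ 604 (mod 1059). Now have (604/1059).
Factor out 2: 604 = 2^2·151. Since 1059 ≡ 3 (mod 8), (2/1059) = -1, and (2/1059)^2 = +1. Now have (151/1059).
Both 151 ≡ 3 and 1059 ≡ 3 (mod 4), so reciprocity gives (151/1059) = -(1059/151). Reduce: 1059 ≡ 2 (mod 151). Now have -(2/151).
Factor out 2: 2 = 2. Since 151 ≡ 7 (mod 8), (2/151) = +1. Now have -(1/151).
(1/151) = 1. Collecting the sign factors: -1.
(-10135/8017) = -1, and 8017 is prime, so -10135 is not a quadratic residue mod 8017.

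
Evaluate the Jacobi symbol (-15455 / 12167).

(-15455 / 12167)
  = (8879 / 12167)    [-15455 ≡ 8879 mod 12167]
  = -(12167 / 8879)    [QR: both ≡ 3 mod 4, sign flips]
  = -(3288 / 8879)    [12167 ≡ 3288 mod 8879]
  = -(411 / 8879)    [8879 ≡ 7 mod 8 ⇒ (2 / 8879)^3 = +1]
  = (8879 / 411)    [QR: both ≡ 3 mod 4, sign flips]
  = (248 / 411)    [8879 ≡ 248 mod 411]
  = -(31 / 411)    [411 ≡ 3 mod 8 ⇒ (2 / 411)^3 = -1]
  = (411 / 31)    [QR: both ≡ 3 mod 4, sign flips]
  = (8 / 31)    [411 ≡ 8 mod 31]
  = (1 / 31)    [31 ≡ 7 mod 8 ⇒ (2 / 31)^3 = +1]
  = 1    [(1 / 31) = 1]

1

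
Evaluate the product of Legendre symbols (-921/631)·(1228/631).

1

By multiplicativity, (-921·1228/631) = (-921/631)·(1228/631).
First factor (-921/631):
Reduce the numerator: -921 ≡ 341 (mod 631), so (-921/631) = (341/631).
341 ≡ 1 (mod 4), so quadratic reciprocity gives (341/631) = (631/341). Reduce: 631 ≡ 290 (mod 341). Now have (290/341).
Factor out 2: 290 = 2·145. Since 341 ≡ 5 (mod 8), (2/341) = -1. Now have -(145/341).
145 ≡ 1 (mod 4), so quadratic reciprocity gives (145/341) = (341/145). Reduce: 341 ≡ 51 (mod 145). Now have -(51/145).
145 ≡ 1 (mod 4), so quadratic reciprocity gives (51/145) = (145/51). Reduce: 145 ≡ 43 (mod 51). Now have -(43/51).
Both 43 ≡ 3 and 51 ≡ 3 (mod 4), so reciprocity gives (43/51) = -(51/43). Reduce: 51 ≡ 8 (mod 43). Now have (8/43).
Factor out 2: 8 = 2^3. Since 43 ≡ 3 (mod 8), (2/43) = -1, and (2/43)^3 = -1. Now have -(1/43).
(1/43) = 1. Collecting the sign factors: -1.
Second factor (1228/631):
Reduce the numerator: 1228 ≡ 597 (mod 631), so (1228/631) = (597/631).
597 ≡ 1 (mod 4), so quadratic reciprocity gives (597/631) = (631/597). Reduce: 631 ≡ 34 (mod 597). Now have (34/597).
Factor out 2: 34 = 2·17. Since 597 ≡ 5 (mod 8), (2/597) = -1. Now have -(17/597).
17 ≡ 1 (mod 4), so quadratic reciprocity gives (17/597) = (597/17). Reduce: 597 ≡ 2 (mod 17). Now have -(2/17).
Factor out 2: 2 = 2. Since 17 ≡ 1 (mod 8), (2/17) = +1. Now have -(1/17).
(1/17) = 1. Collecting the sign factors: -1.
Product: (-1)·(-1) = 1.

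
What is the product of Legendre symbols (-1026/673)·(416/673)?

By multiplicativity, (-1026·416/673) = (-1026/673)·(416/673).
First factor (-1026/673):
(-1026/673)
  = (320/673)    [-1026 ≡ 320 mod 673]
  = (5/673)    [673 ≡ 1 mod 8 ⇒ (2/673)^6 = +1]
  = (673/5)    [QR: 5 ≡ 1 mod 4, sign kept]
  = (3/5)    [673 ≡ 3 mod 5]
  = (5/3)    [QR: 5 ≡ 1 mod 4, sign kept]
  = (2/3)    [5 ≡ 2 mod 3]
  = -(1/3)    [3 ≡ 3 mod 8 ⇒ (2/3) = -1]
  = -1    [(1/3) = 1]
Second factor (416/673):
(416/673)
  = (13/673)    [673 ≡ 1 mod 8 ⇒ (2/673)^5 = +1]
  = (673/13)    [QR: 13 ≡ 1 mod 4, sign kept]
  = (10/13)    [673 ≡ 10 mod 13]
  = -(5/13)    [13 ≡ 5 mod 8 ⇒ (2/13) = -1]
  = -(13/5)    [QR: 5 ≡ 1 mod 4, sign kept]
  = -(3/5)    [13 ≡ 3 mod 5]
  = -(5/3)    [QR: 5 ≡ 1 mod 4, sign kept]
  = -(2/3)    [5 ≡ 2 mod 3]
  = (1/3)    [3 ≡ 3 mod 8 ⇒ (2/3) = -1]
  = 1    [(1/3) = 1]
Product: (-1)·(1) = -1.

-1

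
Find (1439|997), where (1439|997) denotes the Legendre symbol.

(1439|997)
  = (442|997)    [1439 ≡ 442 mod 997]
  = -(221|997)    [997 ≡ 5 mod 8 ⇒ (2|997) = -1]
  = -(997|221)    [QR: 221 ≡ 1 mod 4, sign kept]
  = -(113|221)    [997 ≡ 113 mod 221]
  = -(221|113)    [QR: 113 ≡ 1 mod 4, sign kept]
  = -(108|113)    [221 ≡ 108 mod 113]
  = -(27|113)    [113 ≡ 1 mod 8 ⇒ (2|113)^2 = +1]
  = -(113|27)    [QR: 113 ≡ 1 mod 4, sign kept]
  = -(5|27)    [113 ≡ 5 mod 27]
  = -(27|5)    [QR: 5 ≡ 1 mod 4, sign kept]
  = -(2|5)    [27 ≡ 2 mod 5]
  = (1|5)    [5 ≡ 5 mod 8 ⇒ (2|5) = -1]
  = 1    [(1|5) = 1]

1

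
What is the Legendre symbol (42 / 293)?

-1

(42 / 293)
  = -(21 / 293)    [293 ≡ 5 mod 8 ⇒ (2 / 293) = -1]
  = -(293 / 21)    [QR: 21 ≡ 1 mod 4, sign kept]
  = -(20 / 21)    [293 ≡ 20 mod 21]
  = -(5 / 21)    [21 ≡ 5 mod 8 ⇒ (2 / 21)^2 = +1]
  = -(21 / 5)    [QR: 5 ≡ 1 mod 4, sign kept]
  = -(1 / 5)    [21 ≡ 1 mod 5]
  = -1    [(1 / 5) = 1]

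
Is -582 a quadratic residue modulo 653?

Pull out -1: (-582/653) = (-1/653)·(582/653). Since 653 ≡ 1 (mod 4), (-1/653) = +1. Now have (582/653).
Factor out 2: 582 = 2·291. Since 653 ≡ 5 (mod 8), (2/653) = -1. Now have -(291/653).
653 ≡ 1 (mod 4), so quadratic reciprocity gives (291/653) = (653/291). Reduce: 653 ≡ 71 (mod 291). Now have -(71/291).
Both 71 ≡ 3 and 291 ≡ 3 (mod 4), so reciprocity gives (71/291) = -(291/71). Reduce: 291 ≡ 7 (mod 71). Now have (7/71).
Both 7 ≡ 3 and 71 ≡ 3 (mod 4), so reciprocity gives (7/71) = -(71/7). Reduce: 71 ≡ 1 (mod 7). Now have -(1/7).
(1/7) = 1. Collecting the sign factors: -1.
The Legendre symbol is -1, so x^2 ≡ -582 (mod 653) has no solution.

no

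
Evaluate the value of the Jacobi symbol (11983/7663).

1

(11983/7663)
  = (4320/7663)    [11983 ≡ 4320 mod 7663]
  = (135/7663)    [7663 ≡ 7 mod 8 ⇒ (2/7663)^5 = +1]
  = -(7663/135)    [QR: both ≡ 3 mod 4, sign flips]
  = -(103/135)    [7663 ≡ 103 mod 135]
  = (135/103)    [QR: both ≡ 3 mod 4, sign flips]
  = (32/103)    [135 ≡ 32 mod 103]
  = (1/103)    [103 ≡ 7 mod 8 ⇒ (2/103)^5 = +1]
  = 1    [(1/103) = 1]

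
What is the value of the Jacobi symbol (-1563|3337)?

(-1563|3337)
  = (1774|3337)    [-1563 ≡ 1774 mod 3337]
  = (887|3337)    [3337 ≡ 1 mod 8 ⇒ (2|3337) = +1]
  = (3337|887)    [QR: 3337 ≡ 1 mod 4, sign kept]
  = (676|887)    [3337 ≡ 676 mod 887]
  = (169|887)    [887 ≡ 7 mod 8 ⇒ (2|887)^2 = +1]
  = (887|169)    [QR: 169 ≡ 1 mod 4, sign kept]
  = (42|169)    [887 ≡ 42 mod 169]
  = (21|169)    [169 ≡ 1 mod 8 ⇒ (2|169) = +1]
  = (169|21)    [QR: 21 ≡ 1 mod 4, sign kept]
  = (1|21)    [169 ≡ 1 mod 21]
  = 1    [(1|21) = 1]

1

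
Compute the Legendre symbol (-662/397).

(-662/397)
  = (662/397)    [397 ≡ 1 mod 4 ⇒ (-1/397) = +1]
  = (265/397)    [662 ≡ 265 mod 397]
  = (397/265)    [QR: 265 ≡ 1 mod 4, sign kept]
  = (132/265)    [397 ≡ 132 mod 265]
  = (33/265)    [265 ≡ 1 mod 8 ⇒ (2/265)^2 = +1]
  = (265/33)    [QR: 33 ≡ 1 mod 4, sign kept]
  = (1/33)    [265 ≡ 1 mod 33]
  = 1    [(1/33) = 1]

1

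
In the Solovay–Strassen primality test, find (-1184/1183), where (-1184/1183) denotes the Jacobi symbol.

-1

Pull out -1: (-1184/1183) = (-1/1183)·(1184/1183). Since 1183 ≡ 3 (mod 4), (-1/1183) = -1. Now have -(1184/1183).
Reduce the numerator: 1184 ≡ 1 (mod 1183), so (1184/1183) = (1/1183).
(1/1183) = 1. Collecting the sign factors: -1.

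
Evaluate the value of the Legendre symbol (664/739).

1

Factor out 2: 664 = 2^3·83. Since 739 ≡ 3 (mod 8), (2/739) = -1, and (2/739)^3 = -1. Now have -(83/739).
Both 83 ≡ 3 and 739 ≡ 3 (mod 4), so reciprocity gives (83/739) = -(739/83). Reduce: 739 ≡ 75 (mod 83). Now have (75/83).
Both 75 ≡ 3 and 83 ≡ 3 (mod 4), so reciprocity gives (75/83) = -(83/75). Reduce: 83 ≡ 8 (mod 75). Now have -(8/75).
Factor out 2: 8 = 2^3. Since 75 ≡ 3 (mod 8), (2/75) = -1, and (2/75)^3 = -1. Now have (1/75).
(1/75) = 1. Collecting the sign factors: 1.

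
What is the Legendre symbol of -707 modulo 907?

Reduce the numerator: -707 ≡ 200 (mod 907), so (-707|907) = (200|907).
Factor out 2: 200 = 2^3·25. Since 907 ≡ 3 (mod 8), (2|907) = -1, and (2|907)^3 = -1. Now have -(25|907).
25 ≡ 1 (mod 4), so quadratic reciprocity gives (25|907) = (907|25). Reduce: 907 ≡ 7 (mod 25). Now have -(7|25).
25 ≡ 1 (mod 4), so quadratic reciprocity gives (7|25) = (25|7). Reduce: 25 ≡ 4 (mod 7). Now have -(4|7).
Factor out 2: 4 = 2^2. Since 7 ≡ 7 (mod 8), (2|7) = +1, and (2|7)^2 = +1. Now have -(1|7).
(1|7) = 1. Collecting the sign factors: -1.

-1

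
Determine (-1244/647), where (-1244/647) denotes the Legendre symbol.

1

(-1244/647)
  = (50/647)    [-1244 ≡ 50 mod 647]
  = (25/647)    [647 ≡ 7 mod 8 ⇒ (2/647) = +1]
  = (647/25)    [QR: 25 ≡ 1 mod 4, sign kept]
  = (22/25)    [647 ≡ 22 mod 25]
  = (11/25)    [25 ≡ 1 mod 8 ⇒ (2/25) = +1]
  = (25/11)    [QR: 25 ≡ 1 mod 4, sign kept]
  = (3/11)    [25 ≡ 3 mod 11]
  = -(11/3)    [QR: both ≡ 3 mod 4, sign flips]
  = -(2/3)    [11 ≡ 2 mod 3]
  = (1/3)    [3 ≡ 3 mod 8 ⇒ (2/3) = -1]
  = 1    [(1/3) = 1]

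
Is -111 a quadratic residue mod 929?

Reduce the numerator: -111 ≡ 818 (mod 929), so (-111/929) = (818/929).
Factor out 2: 818 = 2·409. Since 929 ≡ 1 (mod 8), (2/929) = +1. Now have (409/929).
409 ≡ 1 (mod 4), so quadratic reciprocity gives (409/929) = (929/409). Reduce: 929 ≡ 111 (mod 409). Now have (111/409).
409 ≡ 1 (mod 4), so quadratic reciprocity gives (111/409) = (409/111). Reduce: 409 ≡ 76 (mod 111). Now have (76/111).
Factor out 2: 76 = 2^2·19. Since 111 ≡ 7 (mod 8), (2/111) = +1, and (2/111)^2 = +1. Now have (19/111).
Both 19 ≡ 3 and 111 ≡ 3 (mod 4), so reciprocity gives (19/111) = -(111/19). Reduce: 111 ≡ 16 (mod 19). Now have -(16/19).
Factor out 2: 16 = 2^4. Since 19 ≡ 3 (mod 8), (2/19) = -1, and (2/19)^4 = +1. Now have -(1/19).
(1/19) = 1. Collecting the sign factors: -1.
(-111/929) = -1, and 929 is prime, so -111 is not a quadratic residue mod 929.

no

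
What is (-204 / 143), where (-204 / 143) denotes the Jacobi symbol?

(-204 / 143)
  = (82 / 143)    [-204 ≡ 82 mod 143]
  = (41 / 143)    [143 ≡ 7 mod 8 ⇒ (2 / 143) = +1]
  = (143 / 41)    [QR: 41 ≡ 1 mod 4, sign kept]
  = (20 / 41)    [143 ≡ 20 mod 41]
  = (5 / 41)    [41 ≡ 1 mod 8 ⇒ (2 / 41)^2 = +1]
  = (41 / 5)    [QR: 5 ≡ 1 mod 4, sign kept]
  = (1 / 5)    [41 ≡ 1 mod 5]
  = 1    [(1 / 5) = 1]

1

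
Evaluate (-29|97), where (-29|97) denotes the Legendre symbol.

Reduce the numerator: -29 ≡ 68 (mod 97), so (-29|97) = (68|97).
Factor out 2: 68 = 2^2·17. Since 97 ≡ 1 (mod 8), (2|97) = +1, and (2|97)^2 = +1. Now have (17|97).
17 ≡ 1 (mod 4), so quadratic reciprocity gives (17|97) = (97|17). Reduce: 97 ≡ 12 (mod 17). Now have (12|17).
Factor out 2: 12 = 2^2·3. Since 17 ≡ 1 (mod 8), (2|17) = +1, and (2|17)^2 = +1. Now have (3|17).
17 ≡ 1 (mod 4), so quadratic reciprocity gives (3|17) = (17|3). Reduce: 17 ≡ 2 (mod 3). Now have (2|3).
Factor out 2: 2 = 2. Since 3 ≡ 3 (mod 8), (2|3) = -1. Now have -(1|3).
(1|3) = 1. Collecting the sign factors: -1.

-1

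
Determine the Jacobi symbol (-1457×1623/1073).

By multiplicativity, (-1457·1623/1073) = (-1457/1073)·(1623/1073).
First factor (-1457/1073):
Reduce the numerator: -1457 ≡ 689 (mod 1073), so (-1457/1073) = (689/1073).
689 ≡ 1 (mod 4), so quadratic reciprocity gives (689/1073) = (1073/689). Reduce: 1073 ≡ 384 (mod 689). Now have (384/689).
Factor out 2: 384 = 2^7·3. Since 689 ≡ 1 (mod 8), (2/689) = +1, and (2/689)^7 = +1. Now have (3/689).
689 ≡ 1 (mod 4), so quadratic reciprocity gives (3/689) = (689/3). Reduce: 689 ≡ 2 (mod 3). Now have (2/3).
Factor out 2: 2 = 2. Since 3 ≡ 3 (mod 8), (2/3) = -1. Now have -(1/3).
(1/3) = 1. Collecting the sign factors: -1.
Second factor (1623/1073):
Reduce the numerator: 1623 ≡ 550 (mod 1073), so (1623/1073) = (550/1073).
Factor out 2: 550 = 2·275. Since 1073 ≡ 1 (mod 8), (2/1073) = +1. Now have (275/1073).
1073 ≡ 1 (mod 4), so quadratic reciprocity gives (275/1073) = (1073/275). Reduce: 1073 ≡ 248 (mod 275). Now have (248/275).
Factor out 2: 248 = 2^3·31. Since 275 ≡ 3 (mod 8), (2/275) = -1, and (2/275)^3 = -1. Now have -(31/275).
Both 31 ≡ 3 and 275 ≡ 3 (mod 4), so reciprocity gives (31/275) = -(275/31). Reduce: 275 ≡ 27 (mod 31). Now have (27/31).
Both 27 ≡ 3 and 31 ≡ 3 (mod 4), so reciprocity gives (27/31) = -(31/27). Reduce: 31 ≡ 4 (mod 27). Now have -(4/27).
Factor out 2: 4 = 2^2. Since 27 ≡ 3 (mod 8), (2/27) = -1, and (2/27)^2 = +1. Now have -(1/27).
(1/27) = 1. Collecting the sign factors: -1.
Product: (-1)·(-1) = 1.

1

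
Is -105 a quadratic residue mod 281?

(-105/281)
  = (105/281)    [281 ≡ 1 mod 4 ⇒ (-1/281) = +1]
  = (281/105)    [QR: 105 ≡ 1 mod 4, sign kept]
  = (71/105)    [281 ≡ 71 mod 105]
  = (105/71)    [QR: 105 ≡ 1 mod 4, sign kept]
  = (34/71)    [105 ≡ 34 mod 71]
  = (17/71)    [71 ≡ 7 mod 8 ⇒ (2/71) = +1]
  = (71/17)    [QR: 17 ≡ 1 mod 4, sign kept]
  = (3/17)    [71 ≡ 3 mod 17]
  = (17/3)    [QR: 17 ≡ 1 mod 4, sign kept]
  = (2/3)    [17 ≡ 2 mod 3]
  = -(1/3)    [3 ≡ 3 mod 8 ⇒ (2/3) = -1]
  = -1    [(1/3) = 1]
The Legendre symbol is -1, so x^2 ≡ -105 (mod 281) has no solution.

no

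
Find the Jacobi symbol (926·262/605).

-1

By multiplicativity, (926·262/605) = (926/605)·(262/605).
First factor (926/605):
Reduce the numerator: 926 ≡ 321 (mod 605), so (926/605) = (321/605).
321 ≡ 1 (mod 4), so quadratic reciprocity gives (321/605) = (605/321). Reduce: 605 ≡ 284 (mod 321). Now have (284/321).
Factor out 2: 284 = 2^2·71. Since 321 ≡ 1 (mod 8), (2/321) = +1, and (2/321)^2 = +1. Now have (71/321).
321 ≡ 1 (mod 4), so quadratic reciprocity gives (71/321) = (321/71). Reduce: 321 ≡ 37 (mod 71). Now have (37/71).
37 ≡ 1 (mod 4), so quadratic reciprocity gives (37/71) = (71/37). Reduce: 71 ≡ 34 (mod 37). Now have (34/37).
Factor out 2: 34 = 2·17. Since 37 ≡ 5 (mod 8), (2/37) = -1. Now have -(17/37).
17 ≡ 1 (mod 4), so quadratic reciprocity gives (17/37) = (37/17). Reduce: 37 ≡ 3 (mod 17). Now have -(3/17).
17 ≡ 1 (mod 4), so quadratic reciprocity gives (3/17) = (17/3). Reduce: 17 ≡ 2 (mod 3). Now have -(2/3).
Factor out 2: 2 = 2. Since 3 ≡ 3 (mod 8), (2/3) = -1. Now have (1/3).
(1/3) = 1. Collecting the sign factors: 1.
Second factor (262/605):
Factor out 2: 262 = 2·131. Since 605 ≡ 5 (mod 8), (2/605) = -1. Now have -(131/605).
605 ≡ 1 (mod 4), so quadratic reciprocity gives (131/605) = (605/131). Reduce: 605 ≡ 81 (mod 131). Now have -(81/131).
81 ≡ 1 (mod 4), so quadratic reciprocity gives (81/131) = (131/81). Reduce: 131 ≡ 50 (mod 81). Now have -(50/81).
Factor out 2: 50 = 2·25. Since 81 ≡ 1 (mod 8), (2/81) = +1. Now have -(25/81).
25 ≡ 1 (mod 4), so quadratic reciprocity gives (25/81) = (81/25). Reduce: 81 ≡ 6 (mod 25). Now have -(6/25).
Factor out 2: 6 = 2·3. Since 25 ≡ 1 (mod 8), (2/25) = +1. Now have -(3/25).
25 ≡ 1 (mod 4), so quadratic reciprocity gives (3/25) = (25/3). Reduce: 25 ≡ 1 (mod 3). Now have -(1/3).
(1/3) = 1. Collecting the sign factors: -1.
Product: (1)·(-1) = -1.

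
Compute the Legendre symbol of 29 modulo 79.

(29/79)
  = (79/29)    [QR: 29 ≡ 1 mod 4, sign kept]
  = (21/29)    [79 ≡ 21 mod 29]
  = (29/21)    [QR: 21 ≡ 1 mod 4, sign kept]
  = (8/21)    [29 ≡ 8 mod 21]
  = -(1/21)    [21 ≡ 5 mod 8 ⇒ (2/21)^3 = -1]
  = -1    [(1/21) = 1]

-1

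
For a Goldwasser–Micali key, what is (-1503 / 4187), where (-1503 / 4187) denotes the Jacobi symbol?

(-1503 / 4187)
  = (2684 / 4187)    [-1503 ≡ 2684 mod 4187]
  = (671 / 4187)    [4187 ≡ 3 mod 8 ⇒ (2 / 4187)^2 = +1]
  = -(4187 / 671)    [QR: both ≡ 3 mod 4, sign flips]
  = -(161 / 671)    [4187 ≡ 161 mod 671]
  = -(671 / 161)    [QR: 161 ≡ 1 mod 4, sign kept]
  = -(27 / 161)    [671 ≡ 27 mod 161]
  = -(161 / 27)    [QR: 161 ≡ 1 mod 4, sign kept]
  = -(26 / 27)    [161 ≡ 26 mod 27]
  = (13 / 27)    [27 ≡ 3 mod 8 ⇒ (2 / 27) = -1]
  = (27 / 13)    [QR: 13 ≡ 1 mod 4, sign kept]
  = (1 / 13)    [27 ≡ 1 mod 13]
  = 1    [(1 / 13) = 1]

1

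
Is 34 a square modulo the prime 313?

no

(34/313)
  = (17/313)    [313 ≡ 1 mod 8 ⇒ (2/313) = +1]
  = (313/17)    [QR: 17 ≡ 1 mod 4, sign kept]
  = (7/17)    [313 ≡ 7 mod 17]
  = (17/7)    [QR: 17 ≡ 1 mod 4, sign kept]
  = (3/7)    [17 ≡ 3 mod 7]
  = -(7/3)    [QR: both ≡ 3 mod 4, sign flips]
  = -(1/3)    [7 ≡ 1 mod 3]
  = -1    [(1/3) = 1]
The Legendre symbol is -1, so x^2 ≡ 34 (mod 313) has no solution.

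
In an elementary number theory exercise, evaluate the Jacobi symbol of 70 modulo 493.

Factor out 2: 70 = 2·35. Since 493 ≡ 5 (mod 8), (2|493) = -1. Now have -(35|493).
493 ≡ 1 (mod 4), so quadratic reciprocity gives (35|493) = (493|35). Reduce: 493 ≡ 3 (mod 35). Now have -(3|35).
Both 3 ≡ 3 and 35 ≡ 3 (mod 4), so reciprocity gives (3|35) = -(35|3). Reduce: 35 ≡ 2 (mod 3). Now have (2|3).
Factor out 2: 2 = 2. Since 3 ≡ 3 (mod 8), (2|3) = -1. Now have -(1|3).
(1|3) = 1. Collecting the sign factors: -1.

-1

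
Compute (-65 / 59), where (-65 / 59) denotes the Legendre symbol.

1

(-65 / 59)
  = (53 / 59)    [-65 ≡ 53 mod 59]
  = (59 / 53)    [QR: 53 ≡ 1 mod 4, sign kept]
  = (6 / 53)    [59 ≡ 6 mod 53]
  = -(3 / 53)    [53 ≡ 5 mod 8 ⇒ (2 / 53) = -1]
  = -(53 / 3)    [QR: 53 ≡ 1 mod 4, sign kept]
  = -(2 / 3)    [53 ≡ 2 mod 3]
  = (1 / 3)    [3 ≡ 3 mod 8 ⇒ (2 / 3) = -1]
  = 1    [(1 / 3) = 1]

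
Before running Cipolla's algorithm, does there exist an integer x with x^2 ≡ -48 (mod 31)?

Reduce the numerator: -48 ≡ 14 (mod 31), so (-48|31) = (14|31).
Factor out 2: 14 = 2·7. Since 31 ≡ 7 (mod 8), (2|31) = +1. Now have (7|31).
Both 7 ≡ 3 and 31 ≡ 3 (mod 4), so reciprocity gives (7|31) = -(31|7). Reduce: 31 ≡ 3 (mod 7). Now have -(3|7).
Both 3 ≡ 3 and 7 ≡ 3 (mod 4), so reciprocity gives (3|7) = -(7|3). Reduce: 7 ≡ 1 (mod 3). Now have (1|3).
(1|3) = 1. Collecting the sign factors: 1.
(-48|31) = 1, and 31 is prime, so -48 is a quadratic residue mod 31.

yes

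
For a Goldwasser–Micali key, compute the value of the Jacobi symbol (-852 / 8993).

Reduce the numerator: -852 ≡ 8141 (mod 8993), so (-852 / 8993) = (8141 / 8993).
8141 ≡ 1 (mod 4), so quadratic reciprocity gives (8141 / 8993) = (8993 / 8141). Reduce: 8993 ≡ 852 (mod 8141). Now have (852 / 8141).
Factor out 2: 852 = 2^2·213. Since 8141 ≡ 5 (mod 8), (2 / 8141) = -1, and (2 / 8141)^2 = +1. Now have (213 / 8141).
213 ≡ 1 (mod 4), so quadratic reciprocity gives (213 / 8141) = (8141 / 213). Reduce: 8141 ≡ 47 (mod 213). Now have (47 / 213).
213 ≡ 1 (mod 4), so quadratic reciprocity gives (47 / 213) = (213 / 47). Reduce: 213 ≡ 25 (mod 47). Now have (25 / 47).
25 ≡ 1 (mod 4), so quadratic reciprocity gives (25 / 47) = (47 / 25). Reduce: 47 ≡ 22 (mod 25). Now have (22 / 25).
Factor out 2: 22 = 2·11. Since 25 ≡ 1 (mod 8), (2 / 25) = +1. Now have (11 / 25).
25 ≡ 1 (mod 4), so quadratic reciprocity gives (11 / 25) = (25 / 11). Reduce: 25 ≡ 3 (mod 11). Now have (3 / 11).
Both 3 ≡ 3 and 11 ≡ 3 (mod 4), so reciprocity gives (3 / 11) = -(11 / 3). Reduce: 11 ≡ 2 (mod 3). Now have -(2 / 3).
Factor out 2: 2 = 2. Since 3 ≡ 3 (mod 8), (2 / 3) = -1. Now have (1 / 3).
(1 / 3) = 1. Collecting the sign factors: 1.

1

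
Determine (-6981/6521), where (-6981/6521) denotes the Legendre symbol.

1

(-6981/6521)
  = (6981/6521)    [6521 ≡ 1 mod 4 ⇒ (-1/6521) = +1]
  = (460/6521)    [6981 ≡ 460 mod 6521]
  = (115/6521)    [6521 ≡ 1 mod 8 ⇒ (2/6521)^2 = +1]
  = (6521/115)    [QR: 6521 ≡ 1 mod 4, sign kept]
  = (81/115)    [6521 ≡ 81 mod 115]
  = (115/81)    [QR: 81 ≡ 1 mod 4, sign kept]
  = (34/81)    [115 ≡ 34 mod 81]
  = (17/81)    [81 ≡ 1 mod 8 ⇒ (2/81) = +1]
  = (81/17)    [QR: 17 ≡ 1 mod 4, sign kept]
  = (13/17)    [81 ≡ 13 mod 17]
  = (17/13)    [QR: 13 ≡ 1 mod 4, sign kept]
  = (4/13)    [17 ≡ 4 mod 13]
  = (1/13)    [13 ≡ 5 mod 8 ⇒ (2/13)^2 = +1]
  = 1    [(1/13) = 1]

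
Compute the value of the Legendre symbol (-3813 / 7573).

-1

Pull out -1: (-3813 / 7573) = (-1 / 7573)·(3813 / 7573). Since 7573 ≡ 1 (mod 4), (-1 / 7573) = +1. Now have (3813 / 7573).
3813 ≡ 1 (mod 4), so quadratic reciprocity gives (3813 / 7573) = (7573 / 3813). Reduce: 7573 ≡ 3760 (mod 3813). Now have (3760 / 3813).
Factor out 2: 3760 = 2^4·235. Since 3813 ≡ 5 (mod 8), (2 / 3813) = -1, and (2 / 3813)^4 = +1. Now have (235 / 3813).
3813 ≡ 1 (mod 4), so quadratic reciprocity gives (235 / 3813) = (3813 / 235). Reduce: 3813 ≡ 53 (mod 235). Now have (53 / 235).
53 ≡ 1 (mod 4), so quadratic reciprocity gives (53 / 235) = (235 / 53). Reduce: 235 ≡ 23 (mod 53). Now have (23 / 53).
53 ≡ 1 (mod 4), so quadratic reciprocity gives (23 / 53) = (53 / 23). Reduce: 53 ≡ 7 (mod 23). Now have (7 / 23).
Both 7 ≡ 3 and 23 ≡ 3 (mod 4), so reciprocity gives (7 / 23) = -(23 / 7). Reduce: 23 ≡ 2 (mod 7). Now have -(2 / 7).
Factor out 2: 2 = 2. Since 7 ≡ 7 (mod 8), (2 / 7) = +1. Now have -(1 / 7).
(1 / 7) = 1. Collecting the sign factors: -1.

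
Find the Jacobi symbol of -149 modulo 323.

(-149/323)
  = -(149/323)    [323 ≡ 3 mod 4 ⇒ (-1/323) = -1]
  = -(323/149)    [QR: 149 ≡ 1 mod 4, sign kept]
  = -(25/149)    [323 ≡ 25 mod 149]
  = -(149/25)    [QR: 25 ≡ 1 mod 4, sign kept]
  = -(24/25)    [149 ≡ 24 mod 25]
  = -(3/25)    [25 ≡ 1 mod 8 ⇒ (2/25)^3 = +1]
  = -(25/3)    [QR: 25 ≡ 1 mod 4, sign kept]
  = -(1/3)    [25 ≡ 1 mod 3]
  = -1    [(1/3) = 1]

-1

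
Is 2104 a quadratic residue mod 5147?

(2104/5147)
  = -(263/5147)    [5147 ≡ 3 mod 8 ⇒ (2/5147)^3 = -1]
  = (5147/263)    [QR: both ≡ 3 mod 4, sign flips]
  = (150/263)    [5147 ≡ 150 mod 263]
  = (75/263)    [263 ≡ 7 mod 8 ⇒ (2/263) = +1]
  = -(263/75)    [QR: both ≡ 3 mod 4, sign flips]
  = -(38/75)    [263 ≡ 38 mod 75]
  = (19/75)    [75 ≡ 3 mod 8 ⇒ (2/75) = -1]
  = -(75/19)    [QR: both ≡ 3 mod 4, sign flips]
  = -(18/19)    [75 ≡ 18 mod 19]
  = (9/19)    [19 ≡ 3 mod 8 ⇒ (2/19) = -1]
  = (19/9)    [QR: 9 ≡ 1 mod 4, sign kept]
  = (1/9)    [19 ≡ 1 mod 9]
  = 1    [(1/9) = 1]
(2104/5147) = 1, and 5147 is prime, so 2104 is a quadratic residue mod 5147.

yes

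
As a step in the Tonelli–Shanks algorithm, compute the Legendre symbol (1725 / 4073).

-1

(1725 / 4073)
  = (4073 / 1725)    [QR: 1725 ≡ 1 mod 4, sign kept]
  = (623 / 1725)    [4073 ≡ 623 mod 1725]
  = (1725 / 623)    [QR: 1725 ≡ 1 mod 4, sign kept]
  = (479 / 623)    [1725 ≡ 479 mod 623]
  = -(623 / 479)    [QR: both ≡ 3 mod 4, sign flips]
  = -(144 / 479)    [623 ≡ 144 mod 479]
  = -(9 / 479)    [479 ≡ 7 mod 8 ⇒ (2 / 479)^4 = +1]
  = -(479 / 9)    [QR: 9 ≡ 1 mod 4, sign kept]
  = -(2 / 9)    [479 ≡ 2 mod 9]
  = -(1 / 9)    [9 ≡ 1 mod 8 ⇒ (2 / 9) = +1]
  = -1    [(1 / 9) = 1]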